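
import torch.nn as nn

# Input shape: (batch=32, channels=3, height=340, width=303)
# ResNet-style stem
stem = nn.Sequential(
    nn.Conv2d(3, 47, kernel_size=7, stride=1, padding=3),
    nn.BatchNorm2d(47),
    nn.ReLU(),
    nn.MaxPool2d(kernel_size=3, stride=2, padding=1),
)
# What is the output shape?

Input shape: (32, 3, 340, 303)
  -> after Conv2d 7x7 stride=1: (32, 47, 340, 303)
Output shape: (32, 47, 170, 152)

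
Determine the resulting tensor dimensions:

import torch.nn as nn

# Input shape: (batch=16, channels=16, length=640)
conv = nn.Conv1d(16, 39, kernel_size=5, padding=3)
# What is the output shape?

Input shape: (16, 16, 640)
Output shape: (16, 39, 642)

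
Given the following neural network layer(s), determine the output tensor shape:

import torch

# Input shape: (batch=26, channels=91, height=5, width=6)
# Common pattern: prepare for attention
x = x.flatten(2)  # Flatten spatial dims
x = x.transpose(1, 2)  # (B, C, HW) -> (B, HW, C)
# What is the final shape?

Input shape: (26, 91, 5, 6)
  -> after flatten(2): (26, 91, 30)
Output shape: (26, 30, 91)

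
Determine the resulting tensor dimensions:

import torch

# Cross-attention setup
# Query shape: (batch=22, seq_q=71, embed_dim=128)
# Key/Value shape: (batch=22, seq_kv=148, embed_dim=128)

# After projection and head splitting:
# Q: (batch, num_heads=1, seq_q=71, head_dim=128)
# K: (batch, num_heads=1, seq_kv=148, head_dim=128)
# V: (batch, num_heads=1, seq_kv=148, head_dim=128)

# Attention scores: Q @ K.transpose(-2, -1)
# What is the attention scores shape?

Input shape: (22, 71, 128)
Output shape: (22, 1, 71, 148)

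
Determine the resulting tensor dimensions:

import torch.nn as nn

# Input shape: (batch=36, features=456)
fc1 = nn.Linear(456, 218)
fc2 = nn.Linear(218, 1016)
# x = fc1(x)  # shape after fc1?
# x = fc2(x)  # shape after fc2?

Input shape: (36, 456)
  -> after fc1: (36, 218)
Output shape: (36, 1016)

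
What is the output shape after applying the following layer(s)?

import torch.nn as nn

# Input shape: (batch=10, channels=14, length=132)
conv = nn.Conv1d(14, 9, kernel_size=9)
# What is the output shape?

Input shape: (10, 14, 132)
Output shape: (10, 9, 124)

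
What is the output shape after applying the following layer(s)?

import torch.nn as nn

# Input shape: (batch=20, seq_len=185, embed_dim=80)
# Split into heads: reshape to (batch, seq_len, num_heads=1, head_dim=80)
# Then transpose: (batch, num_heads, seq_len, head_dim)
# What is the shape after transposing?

Input shape: (20, 185, 80)
  -> after reshape: (20, 185, 1, 80)
Output shape: (20, 1, 185, 80)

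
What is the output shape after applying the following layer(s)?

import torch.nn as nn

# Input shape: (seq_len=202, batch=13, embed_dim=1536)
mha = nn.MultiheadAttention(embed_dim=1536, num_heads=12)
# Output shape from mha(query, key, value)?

Input shape: (202, 13, 1536)
Output shape: (202, 13, 1536)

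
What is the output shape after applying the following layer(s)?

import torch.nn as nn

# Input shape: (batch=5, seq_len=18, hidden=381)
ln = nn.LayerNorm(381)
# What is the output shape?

Input shape: (5, 18, 381)
Output shape: (5, 18, 381)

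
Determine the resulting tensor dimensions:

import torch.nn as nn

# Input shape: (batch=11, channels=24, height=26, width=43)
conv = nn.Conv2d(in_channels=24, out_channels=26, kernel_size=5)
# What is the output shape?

Input shape: (11, 24, 26, 43)
Output shape: (11, 26, 22, 39)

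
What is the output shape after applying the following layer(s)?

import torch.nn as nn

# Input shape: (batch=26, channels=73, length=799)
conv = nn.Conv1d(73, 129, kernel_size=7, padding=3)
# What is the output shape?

Input shape: (26, 73, 799)
Output shape: (26, 129, 799)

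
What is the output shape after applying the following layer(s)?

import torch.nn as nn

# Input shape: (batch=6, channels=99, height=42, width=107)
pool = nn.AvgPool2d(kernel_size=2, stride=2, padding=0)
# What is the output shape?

Input shape: (6, 99, 42, 107)
Output shape: (6, 99, 21, 53)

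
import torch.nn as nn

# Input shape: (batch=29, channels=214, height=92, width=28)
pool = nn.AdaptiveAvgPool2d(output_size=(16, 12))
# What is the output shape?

Input shape: (29, 214, 92, 28)
Output shape: (29, 214, 16, 12)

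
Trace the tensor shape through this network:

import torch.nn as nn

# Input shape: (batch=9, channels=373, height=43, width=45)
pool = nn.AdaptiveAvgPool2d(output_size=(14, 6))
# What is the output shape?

Input shape: (9, 373, 43, 45)
Output shape: (9, 373, 14, 6)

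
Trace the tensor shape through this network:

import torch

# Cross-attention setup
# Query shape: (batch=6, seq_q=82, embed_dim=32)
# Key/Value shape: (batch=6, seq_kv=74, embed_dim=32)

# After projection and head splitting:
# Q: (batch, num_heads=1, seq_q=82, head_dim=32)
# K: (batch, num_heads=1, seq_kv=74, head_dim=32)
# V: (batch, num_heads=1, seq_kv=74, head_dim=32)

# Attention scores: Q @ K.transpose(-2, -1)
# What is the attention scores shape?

Input shape: (6, 82, 32)
Output shape: (6, 1, 82, 74)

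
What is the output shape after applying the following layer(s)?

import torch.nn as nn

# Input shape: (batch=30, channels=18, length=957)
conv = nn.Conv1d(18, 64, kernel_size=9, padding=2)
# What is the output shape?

Input shape: (30, 18, 957)
Output shape: (30, 64, 953)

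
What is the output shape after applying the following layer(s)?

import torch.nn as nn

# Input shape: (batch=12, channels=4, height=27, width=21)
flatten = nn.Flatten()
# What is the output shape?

Input shape: (12, 4, 27, 21)
Output shape: (12, 2268)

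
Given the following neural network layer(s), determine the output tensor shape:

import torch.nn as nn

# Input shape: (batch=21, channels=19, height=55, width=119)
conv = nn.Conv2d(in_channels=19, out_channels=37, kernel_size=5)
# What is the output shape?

Input shape: (21, 19, 55, 119)
Output shape: (21, 37, 51, 115)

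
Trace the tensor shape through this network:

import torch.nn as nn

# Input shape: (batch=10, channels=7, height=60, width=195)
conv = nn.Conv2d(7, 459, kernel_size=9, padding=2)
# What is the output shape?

Input shape: (10, 7, 60, 195)
Output shape: (10, 459, 56, 191)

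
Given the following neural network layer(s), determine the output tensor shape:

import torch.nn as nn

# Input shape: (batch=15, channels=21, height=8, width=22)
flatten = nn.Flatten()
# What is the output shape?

Input shape: (15, 21, 8, 22)
Output shape: (15, 3696)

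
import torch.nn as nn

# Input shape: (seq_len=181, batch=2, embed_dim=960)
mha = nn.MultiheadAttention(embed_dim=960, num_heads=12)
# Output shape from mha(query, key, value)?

Input shape: (181, 2, 960)
Output shape: (181, 2, 960)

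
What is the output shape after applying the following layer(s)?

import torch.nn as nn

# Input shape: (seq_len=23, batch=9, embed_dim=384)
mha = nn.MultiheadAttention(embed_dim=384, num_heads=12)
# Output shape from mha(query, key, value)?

Input shape: (23, 9, 384)
Output shape: (23, 9, 384)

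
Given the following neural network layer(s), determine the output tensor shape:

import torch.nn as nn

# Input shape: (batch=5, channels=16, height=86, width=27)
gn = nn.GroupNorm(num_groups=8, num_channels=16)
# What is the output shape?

Input shape: (5, 16, 86, 27)
Output shape: (5, 16, 86, 27)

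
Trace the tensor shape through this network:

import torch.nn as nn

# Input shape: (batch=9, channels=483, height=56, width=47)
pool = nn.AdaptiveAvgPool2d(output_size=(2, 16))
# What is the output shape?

Input shape: (9, 483, 56, 47)
Output shape: (9, 483, 2, 16)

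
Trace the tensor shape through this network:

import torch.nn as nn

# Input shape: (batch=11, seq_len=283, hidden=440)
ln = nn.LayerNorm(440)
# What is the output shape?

Input shape: (11, 283, 440)
Output shape: (11, 283, 440)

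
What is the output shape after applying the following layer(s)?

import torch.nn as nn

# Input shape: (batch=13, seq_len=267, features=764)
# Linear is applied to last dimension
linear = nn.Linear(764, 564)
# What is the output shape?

Input shape: (13, 267, 764)
Output shape: (13, 267, 564)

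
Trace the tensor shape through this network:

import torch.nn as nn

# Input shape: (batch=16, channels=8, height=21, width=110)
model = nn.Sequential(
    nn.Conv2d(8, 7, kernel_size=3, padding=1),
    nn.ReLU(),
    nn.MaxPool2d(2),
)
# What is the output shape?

Input shape: (16, 8, 21, 110)
  -> after Conv2d: (16, 7, 21, 110)
  -> after ReLU: (16, 7, 21, 110)
Output shape: (16, 7, 10, 55)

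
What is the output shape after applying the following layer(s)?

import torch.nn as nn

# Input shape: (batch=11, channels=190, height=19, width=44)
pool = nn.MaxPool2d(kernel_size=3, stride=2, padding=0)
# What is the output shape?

Input shape: (11, 190, 19, 44)
Output shape: (11, 190, 9, 21)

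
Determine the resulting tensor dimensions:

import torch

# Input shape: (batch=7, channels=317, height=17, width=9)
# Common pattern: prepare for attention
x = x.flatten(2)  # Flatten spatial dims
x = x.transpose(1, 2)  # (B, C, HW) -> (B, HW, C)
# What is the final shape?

Input shape: (7, 317, 17, 9)
  -> after flatten(2): (7, 317, 153)
Output shape: (7, 153, 317)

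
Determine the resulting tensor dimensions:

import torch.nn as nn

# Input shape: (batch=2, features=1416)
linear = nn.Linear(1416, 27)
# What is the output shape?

Input shape: (2, 1416)
Output shape: (2, 27)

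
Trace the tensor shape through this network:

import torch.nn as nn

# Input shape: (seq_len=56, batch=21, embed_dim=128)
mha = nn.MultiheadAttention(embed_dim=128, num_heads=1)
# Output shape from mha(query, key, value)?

Input shape: (56, 21, 128)
Output shape: (56, 21, 128)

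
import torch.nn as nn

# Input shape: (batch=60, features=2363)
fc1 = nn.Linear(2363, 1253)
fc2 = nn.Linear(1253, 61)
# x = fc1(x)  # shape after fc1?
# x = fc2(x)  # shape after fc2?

Input shape: (60, 2363)
  -> after fc1: (60, 1253)
Output shape: (60, 61)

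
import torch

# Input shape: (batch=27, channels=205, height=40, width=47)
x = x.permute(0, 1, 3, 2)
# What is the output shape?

Input shape: (27, 205, 40, 47)
Output shape: (27, 205, 47, 40)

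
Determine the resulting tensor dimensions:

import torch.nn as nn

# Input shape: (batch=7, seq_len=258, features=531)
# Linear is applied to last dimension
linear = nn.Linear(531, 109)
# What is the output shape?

Input shape: (7, 258, 531)
Output shape: (7, 258, 109)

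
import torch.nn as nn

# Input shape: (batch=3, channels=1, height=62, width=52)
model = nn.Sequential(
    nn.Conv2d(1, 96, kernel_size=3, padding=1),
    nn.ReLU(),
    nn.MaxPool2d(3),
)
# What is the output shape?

Input shape: (3, 1, 62, 52)
  -> after Conv2d: (3, 96, 62, 52)
  -> after ReLU: (3, 96, 62, 52)
Output shape: (3, 96, 20, 17)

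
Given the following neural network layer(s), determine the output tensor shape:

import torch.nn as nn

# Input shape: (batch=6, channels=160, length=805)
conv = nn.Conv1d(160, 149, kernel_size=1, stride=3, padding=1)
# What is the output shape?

Input shape: (6, 160, 805)
Output shape: (6, 149, 269)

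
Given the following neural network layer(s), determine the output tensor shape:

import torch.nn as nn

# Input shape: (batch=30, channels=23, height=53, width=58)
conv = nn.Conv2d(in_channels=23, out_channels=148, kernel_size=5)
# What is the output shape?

Input shape: (30, 23, 53, 58)
Output shape: (30, 148, 49, 54)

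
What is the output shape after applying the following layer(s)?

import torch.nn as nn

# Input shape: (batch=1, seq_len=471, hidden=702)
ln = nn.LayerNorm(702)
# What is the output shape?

Input shape: (1, 471, 702)
Output shape: (1, 471, 702)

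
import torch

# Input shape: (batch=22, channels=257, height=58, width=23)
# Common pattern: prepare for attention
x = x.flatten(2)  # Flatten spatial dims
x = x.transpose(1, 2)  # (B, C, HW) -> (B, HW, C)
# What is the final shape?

Input shape: (22, 257, 58, 23)
  -> after flatten(2): (22, 257, 1334)
Output shape: (22, 1334, 257)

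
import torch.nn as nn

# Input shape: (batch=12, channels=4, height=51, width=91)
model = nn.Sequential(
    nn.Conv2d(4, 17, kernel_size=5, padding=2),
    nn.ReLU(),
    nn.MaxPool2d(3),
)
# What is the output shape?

Input shape: (12, 4, 51, 91)
  -> after Conv2d: (12, 17, 51, 91)
  -> after ReLU: (12, 17, 51, 91)
Output shape: (12, 17, 17, 30)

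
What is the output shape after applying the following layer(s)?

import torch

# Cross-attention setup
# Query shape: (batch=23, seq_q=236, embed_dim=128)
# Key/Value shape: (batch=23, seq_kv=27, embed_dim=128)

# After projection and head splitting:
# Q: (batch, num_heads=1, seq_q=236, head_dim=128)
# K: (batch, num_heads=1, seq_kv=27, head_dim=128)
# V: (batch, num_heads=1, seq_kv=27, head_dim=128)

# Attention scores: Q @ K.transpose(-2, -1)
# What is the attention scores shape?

Input shape: (23, 236, 128)
Output shape: (23, 1, 236, 27)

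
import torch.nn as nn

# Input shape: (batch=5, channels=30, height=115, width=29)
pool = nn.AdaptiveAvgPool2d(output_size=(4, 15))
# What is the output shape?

Input shape: (5, 30, 115, 29)
Output shape: (5, 30, 4, 15)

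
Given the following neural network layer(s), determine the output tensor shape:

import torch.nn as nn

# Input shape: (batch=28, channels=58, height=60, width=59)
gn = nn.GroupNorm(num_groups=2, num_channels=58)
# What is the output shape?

Input shape: (28, 58, 60, 59)
Output shape: (28, 58, 60, 59)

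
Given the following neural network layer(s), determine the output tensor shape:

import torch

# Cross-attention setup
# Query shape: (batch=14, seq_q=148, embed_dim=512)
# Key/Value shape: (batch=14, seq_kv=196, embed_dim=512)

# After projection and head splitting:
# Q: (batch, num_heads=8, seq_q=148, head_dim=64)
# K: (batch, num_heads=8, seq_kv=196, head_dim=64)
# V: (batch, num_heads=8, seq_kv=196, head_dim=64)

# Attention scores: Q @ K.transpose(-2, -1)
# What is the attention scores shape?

Input shape: (14, 148, 512)
Output shape: (14, 8, 148, 196)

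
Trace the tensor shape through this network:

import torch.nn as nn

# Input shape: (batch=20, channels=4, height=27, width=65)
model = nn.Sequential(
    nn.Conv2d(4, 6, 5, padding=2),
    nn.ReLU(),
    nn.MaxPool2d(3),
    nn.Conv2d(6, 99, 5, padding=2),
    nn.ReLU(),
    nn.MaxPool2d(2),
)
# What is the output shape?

Input shape: (20, 4, 27, 65)
  -> after first Conv2d: (20, 6, 27, 65)
  -> after first MaxPool2d: (20, 6, 9, 21)
  -> after second Conv2d: (20, 99, 9, 21)
Output shape: (20, 99, 4, 10)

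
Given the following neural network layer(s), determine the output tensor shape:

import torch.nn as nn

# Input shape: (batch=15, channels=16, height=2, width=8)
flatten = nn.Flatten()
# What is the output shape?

Input shape: (15, 16, 2, 8)
Output shape: (15, 256)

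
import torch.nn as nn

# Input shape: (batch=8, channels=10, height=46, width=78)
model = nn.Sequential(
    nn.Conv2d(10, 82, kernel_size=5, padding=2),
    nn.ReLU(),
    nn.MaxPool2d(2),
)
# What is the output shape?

Input shape: (8, 10, 46, 78)
  -> after Conv2d: (8, 82, 46, 78)
  -> after ReLU: (8, 82, 46, 78)
Output shape: (8, 82, 23, 39)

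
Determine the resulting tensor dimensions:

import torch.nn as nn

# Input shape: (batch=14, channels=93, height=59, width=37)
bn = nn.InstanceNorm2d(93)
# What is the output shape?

Input shape: (14, 93, 59, 37)
Output shape: (14, 93, 59, 37)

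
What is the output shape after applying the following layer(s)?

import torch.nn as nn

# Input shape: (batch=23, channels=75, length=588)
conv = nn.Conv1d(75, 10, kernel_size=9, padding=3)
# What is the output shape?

Input shape: (23, 75, 588)
Output shape: (23, 10, 586)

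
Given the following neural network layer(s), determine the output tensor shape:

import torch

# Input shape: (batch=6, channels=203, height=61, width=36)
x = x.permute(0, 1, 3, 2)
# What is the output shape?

Input shape: (6, 203, 61, 36)
Output shape: (6, 203, 36, 61)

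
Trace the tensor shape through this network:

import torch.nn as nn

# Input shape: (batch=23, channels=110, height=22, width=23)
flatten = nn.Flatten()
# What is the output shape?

Input shape: (23, 110, 22, 23)
Output shape: (23, 55660)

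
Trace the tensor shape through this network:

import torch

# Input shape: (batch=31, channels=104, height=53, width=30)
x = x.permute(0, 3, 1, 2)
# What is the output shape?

Input shape: (31, 104, 53, 30)
Output shape: (31, 30, 104, 53)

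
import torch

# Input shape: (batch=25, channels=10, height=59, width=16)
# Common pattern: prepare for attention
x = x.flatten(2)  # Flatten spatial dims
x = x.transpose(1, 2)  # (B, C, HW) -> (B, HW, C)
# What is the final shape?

Input shape: (25, 10, 59, 16)
  -> after flatten(2): (25, 10, 944)
Output shape: (25, 944, 10)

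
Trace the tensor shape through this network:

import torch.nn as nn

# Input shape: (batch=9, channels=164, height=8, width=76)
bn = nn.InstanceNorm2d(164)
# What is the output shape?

Input shape: (9, 164, 8, 76)
Output shape: (9, 164, 8, 76)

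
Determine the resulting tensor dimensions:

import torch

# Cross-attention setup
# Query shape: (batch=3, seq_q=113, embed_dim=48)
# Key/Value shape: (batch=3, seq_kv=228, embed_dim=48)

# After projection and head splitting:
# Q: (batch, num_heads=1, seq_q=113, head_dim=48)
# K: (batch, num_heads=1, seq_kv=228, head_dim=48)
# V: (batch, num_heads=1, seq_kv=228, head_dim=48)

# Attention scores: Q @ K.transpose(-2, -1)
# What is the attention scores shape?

Input shape: (3, 113, 48)
Output shape: (3, 1, 113, 228)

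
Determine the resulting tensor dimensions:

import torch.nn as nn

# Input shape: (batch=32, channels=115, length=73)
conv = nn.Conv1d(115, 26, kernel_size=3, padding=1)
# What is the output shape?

Input shape: (32, 115, 73)
Output shape: (32, 26, 73)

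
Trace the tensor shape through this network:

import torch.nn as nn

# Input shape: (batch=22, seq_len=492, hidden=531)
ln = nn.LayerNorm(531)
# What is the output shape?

Input shape: (22, 492, 531)
Output shape: (22, 492, 531)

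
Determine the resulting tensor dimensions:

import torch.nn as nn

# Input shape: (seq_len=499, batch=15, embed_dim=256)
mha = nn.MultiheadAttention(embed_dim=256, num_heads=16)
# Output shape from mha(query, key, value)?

Input shape: (499, 15, 256)
Output shape: (499, 15, 256)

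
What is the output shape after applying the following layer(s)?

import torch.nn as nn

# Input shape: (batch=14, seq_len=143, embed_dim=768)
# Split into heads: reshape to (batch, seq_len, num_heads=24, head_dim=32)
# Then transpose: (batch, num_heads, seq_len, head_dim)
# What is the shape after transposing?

Input shape: (14, 143, 768)
  -> after reshape: (14, 143, 24, 32)
Output shape: (14, 24, 143, 32)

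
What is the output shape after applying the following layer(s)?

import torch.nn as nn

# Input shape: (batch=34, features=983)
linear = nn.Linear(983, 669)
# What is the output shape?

Input shape: (34, 983)
Output shape: (34, 669)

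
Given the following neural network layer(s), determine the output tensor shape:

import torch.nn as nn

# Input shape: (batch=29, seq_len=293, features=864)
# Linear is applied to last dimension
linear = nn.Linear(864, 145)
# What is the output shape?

Input shape: (29, 293, 864)
Output shape: (29, 293, 145)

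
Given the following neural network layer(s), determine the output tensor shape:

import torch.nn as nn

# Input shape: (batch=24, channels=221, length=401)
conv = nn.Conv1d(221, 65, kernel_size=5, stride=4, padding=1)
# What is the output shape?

Input shape: (24, 221, 401)
Output shape: (24, 65, 100)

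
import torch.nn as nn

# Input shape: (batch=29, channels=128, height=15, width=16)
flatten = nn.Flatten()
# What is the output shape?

Input shape: (29, 128, 15, 16)
Output shape: (29, 30720)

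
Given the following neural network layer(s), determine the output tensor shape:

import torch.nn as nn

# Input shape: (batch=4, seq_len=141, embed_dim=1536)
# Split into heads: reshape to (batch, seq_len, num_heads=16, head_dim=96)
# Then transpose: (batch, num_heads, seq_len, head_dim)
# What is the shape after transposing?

Input shape: (4, 141, 1536)
  -> after reshape: (4, 141, 16, 96)
Output shape: (4, 16, 141, 96)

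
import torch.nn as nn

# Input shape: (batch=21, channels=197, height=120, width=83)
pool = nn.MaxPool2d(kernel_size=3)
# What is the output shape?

Input shape: (21, 197, 120, 83)
Output shape: (21, 197, 40, 27)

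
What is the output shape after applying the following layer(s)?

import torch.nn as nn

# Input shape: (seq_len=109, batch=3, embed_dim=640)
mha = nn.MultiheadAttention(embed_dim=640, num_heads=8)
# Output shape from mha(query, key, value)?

Input shape: (109, 3, 640)
Output shape: (109, 3, 640)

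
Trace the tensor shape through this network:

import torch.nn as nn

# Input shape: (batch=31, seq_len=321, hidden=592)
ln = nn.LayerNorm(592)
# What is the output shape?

Input shape: (31, 321, 592)
Output shape: (31, 321, 592)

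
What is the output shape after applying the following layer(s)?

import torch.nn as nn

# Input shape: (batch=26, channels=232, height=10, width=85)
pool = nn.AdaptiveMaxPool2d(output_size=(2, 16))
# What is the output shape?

Input shape: (26, 232, 10, 85)
Output shape: (26, 232, 2, 16)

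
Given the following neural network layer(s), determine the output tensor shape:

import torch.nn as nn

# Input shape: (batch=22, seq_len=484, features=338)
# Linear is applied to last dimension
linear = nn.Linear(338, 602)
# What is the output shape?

Input shape: (22, 484, 338)
Output shape: (22, 484, 602)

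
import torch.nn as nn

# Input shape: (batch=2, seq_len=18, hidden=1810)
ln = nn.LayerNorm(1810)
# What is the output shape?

Input shape: (2, 18, 1810)
Output shape: (2, 18, 1810)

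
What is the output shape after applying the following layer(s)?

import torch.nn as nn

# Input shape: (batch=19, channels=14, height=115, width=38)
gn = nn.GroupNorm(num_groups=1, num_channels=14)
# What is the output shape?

Input shape: (19, 14, 115, 38)
Output shape: (19, 14, 115, 38)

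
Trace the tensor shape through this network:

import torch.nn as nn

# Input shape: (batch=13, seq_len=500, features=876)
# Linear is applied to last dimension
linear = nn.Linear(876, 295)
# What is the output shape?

Input shape: (13, 500, 876)
Output shape: (13, 500, 295)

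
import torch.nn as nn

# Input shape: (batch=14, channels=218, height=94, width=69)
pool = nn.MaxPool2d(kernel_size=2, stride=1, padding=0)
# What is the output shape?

Input shape: (14, 218, 94, 69)
Output shape: (14, 218, 93, 68)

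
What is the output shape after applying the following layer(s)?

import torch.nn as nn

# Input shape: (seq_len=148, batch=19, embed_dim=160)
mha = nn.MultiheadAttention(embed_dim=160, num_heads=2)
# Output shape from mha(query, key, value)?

Input shape: (148, 19, 160)
Output shape: (148, 19, 160)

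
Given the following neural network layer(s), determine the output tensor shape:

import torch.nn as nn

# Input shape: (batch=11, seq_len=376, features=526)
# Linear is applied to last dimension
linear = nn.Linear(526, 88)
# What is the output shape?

Input shape: (11, 376, 526)
Output shape: (11, 376, 88)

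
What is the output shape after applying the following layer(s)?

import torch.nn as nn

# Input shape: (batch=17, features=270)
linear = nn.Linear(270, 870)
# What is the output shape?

Input shape: (17, 270)
Output shape: (17, 870)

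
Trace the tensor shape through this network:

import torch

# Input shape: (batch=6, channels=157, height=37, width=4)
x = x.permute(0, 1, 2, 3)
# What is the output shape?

Input shape: (6, 157, 37, 4)
Output shape: (6, 157, 37, 4)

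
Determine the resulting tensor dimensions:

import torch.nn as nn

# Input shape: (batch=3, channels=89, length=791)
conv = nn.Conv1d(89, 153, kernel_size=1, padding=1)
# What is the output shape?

Input shape: (3, 89, 791)
Output shape: (3, 153, 793)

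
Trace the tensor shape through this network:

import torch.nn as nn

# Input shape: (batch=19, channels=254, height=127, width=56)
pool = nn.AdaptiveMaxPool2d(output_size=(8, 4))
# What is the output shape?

Input shape: (19, 254, 127, 56)
Output shape: (19, 254, 8, 4)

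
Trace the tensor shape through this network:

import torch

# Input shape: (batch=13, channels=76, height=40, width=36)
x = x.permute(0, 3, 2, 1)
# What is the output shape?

Input shape: (13, 76, 40, 36)
Output shape: (13, 36, 40, 76)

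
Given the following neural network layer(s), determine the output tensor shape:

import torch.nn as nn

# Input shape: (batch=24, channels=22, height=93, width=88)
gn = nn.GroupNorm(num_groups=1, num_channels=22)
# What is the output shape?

Input shape: (24, 22, 93, 88)
Output shape: (24, 22, 93, 88)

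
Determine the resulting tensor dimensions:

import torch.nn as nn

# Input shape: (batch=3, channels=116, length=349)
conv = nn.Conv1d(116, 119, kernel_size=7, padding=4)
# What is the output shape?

Input shape: (3, 116, 349)
Output shape: (3, 119, 351)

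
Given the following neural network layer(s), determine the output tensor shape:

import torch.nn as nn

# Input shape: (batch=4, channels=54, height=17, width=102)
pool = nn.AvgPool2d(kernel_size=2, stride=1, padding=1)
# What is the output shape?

Input shape: (4, 54, 17, 102)
Output shape: (4, 54, 18, 103)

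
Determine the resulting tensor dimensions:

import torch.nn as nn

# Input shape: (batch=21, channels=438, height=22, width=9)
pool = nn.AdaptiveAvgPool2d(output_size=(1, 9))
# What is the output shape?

Input shape: (21, 438, 22, 9)
Output shape: (21, 438, 1, 9)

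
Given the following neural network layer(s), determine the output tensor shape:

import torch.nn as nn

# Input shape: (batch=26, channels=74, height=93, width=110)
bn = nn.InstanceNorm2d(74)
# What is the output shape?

Input shape: (26, 74, 93, 110)
Output shape: (26, 74, 93, 110)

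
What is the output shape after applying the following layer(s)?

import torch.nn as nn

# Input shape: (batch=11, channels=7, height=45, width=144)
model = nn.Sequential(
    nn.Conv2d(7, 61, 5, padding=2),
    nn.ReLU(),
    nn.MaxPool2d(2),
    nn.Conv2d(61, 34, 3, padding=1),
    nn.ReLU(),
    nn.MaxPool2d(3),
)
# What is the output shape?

Input shape: (11, 7, 45, 144)
  -> after first Conv2d: (11, 61, 45, 144)
  -> after first MaxPool2d: (11, 61, 22, 72)
  -> after second Conv2d: (11, 34, 22, 72)
Output shape: (11, 34, 7, 24)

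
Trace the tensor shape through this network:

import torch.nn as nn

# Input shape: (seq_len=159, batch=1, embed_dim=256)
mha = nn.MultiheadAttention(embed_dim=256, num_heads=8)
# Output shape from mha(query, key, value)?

Input shape: (159, 1, 256)
Output shape: (159, 1, 256)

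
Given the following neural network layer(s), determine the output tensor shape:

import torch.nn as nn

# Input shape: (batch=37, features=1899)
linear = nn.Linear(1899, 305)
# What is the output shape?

Input shape: (37, 1899)
Output shape: (37, 305)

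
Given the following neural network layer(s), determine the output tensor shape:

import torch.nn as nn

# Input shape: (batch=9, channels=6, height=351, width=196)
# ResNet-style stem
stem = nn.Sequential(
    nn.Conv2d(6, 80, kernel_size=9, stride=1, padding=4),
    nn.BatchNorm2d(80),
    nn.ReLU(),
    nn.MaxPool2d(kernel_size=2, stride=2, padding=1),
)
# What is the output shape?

Input shape: (9, 6, 351, 196)
  -> after Conv2d 9x9 stride=1: (9, 80, 351, 196)
Output shape: (9, 80, 176, 99)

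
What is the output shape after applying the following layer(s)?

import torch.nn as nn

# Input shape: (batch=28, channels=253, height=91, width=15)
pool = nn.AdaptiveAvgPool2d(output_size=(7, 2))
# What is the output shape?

Input shape: (28, 253, 91, 15)
Output shape: (28, 253, 7, 2)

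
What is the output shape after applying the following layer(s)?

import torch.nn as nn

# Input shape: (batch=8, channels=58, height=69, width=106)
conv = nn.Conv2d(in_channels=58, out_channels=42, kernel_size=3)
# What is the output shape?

Input shape: (8, 58, 69, 106)
Output shape: (8, 42, 67, 104)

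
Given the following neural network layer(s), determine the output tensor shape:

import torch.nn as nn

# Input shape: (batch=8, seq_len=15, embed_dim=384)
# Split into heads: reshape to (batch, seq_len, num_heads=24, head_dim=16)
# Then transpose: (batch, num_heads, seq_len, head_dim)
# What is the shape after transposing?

Input shape: (8, 15, 384)
  -> after reshape: (8, 15, 24, 16)
Output shape: (8, 24, 15, 16)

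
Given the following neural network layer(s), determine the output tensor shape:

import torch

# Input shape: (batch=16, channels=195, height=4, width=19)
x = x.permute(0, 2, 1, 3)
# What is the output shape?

Input shape: (16, 195, 4, 19)
Output shape: (16, 4, 195, 19)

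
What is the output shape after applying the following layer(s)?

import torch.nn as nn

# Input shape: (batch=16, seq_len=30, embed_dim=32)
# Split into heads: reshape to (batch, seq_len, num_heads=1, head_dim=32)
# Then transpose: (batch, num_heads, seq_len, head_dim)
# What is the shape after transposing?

Input shape: (16, 30, 32)
  -> after reshape: (16, 30, 1, 32)
Output shape: (16, 1, 30, 32)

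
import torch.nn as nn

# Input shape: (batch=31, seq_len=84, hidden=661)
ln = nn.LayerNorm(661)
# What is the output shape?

Input shape: (31, 84, 661)
Output shape: (31, 84, 661)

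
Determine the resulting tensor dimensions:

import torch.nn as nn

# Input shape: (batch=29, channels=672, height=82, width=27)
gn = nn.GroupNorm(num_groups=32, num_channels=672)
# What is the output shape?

Input shape: (29, 672, 82, 27)
Output shape: (29, 672, 82, 27)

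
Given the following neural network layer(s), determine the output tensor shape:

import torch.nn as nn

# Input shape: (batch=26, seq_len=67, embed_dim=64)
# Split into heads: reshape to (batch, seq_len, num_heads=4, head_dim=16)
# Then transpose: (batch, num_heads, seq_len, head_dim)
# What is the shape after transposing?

Input shape: (26, 67, 64)
  -> after reshape: (26, 67, 4, 16)
Output shape: (26, 4, 67, 16)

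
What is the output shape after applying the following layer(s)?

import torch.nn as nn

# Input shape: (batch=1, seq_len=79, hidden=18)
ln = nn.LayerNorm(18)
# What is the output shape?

Input shape: (1, 79, 18)
Output shape: (1, 79, 18)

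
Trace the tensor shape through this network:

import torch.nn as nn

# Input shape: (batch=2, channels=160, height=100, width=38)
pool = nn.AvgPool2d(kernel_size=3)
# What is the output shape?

Input shape: (2, 160, 100, 38)
Output shape: (2, 160, 33, 12)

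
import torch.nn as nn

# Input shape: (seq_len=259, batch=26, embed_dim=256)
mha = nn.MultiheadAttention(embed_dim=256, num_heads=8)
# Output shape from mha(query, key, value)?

Input shape: (259, 26, 256)
Output shape: (259, 26, 256)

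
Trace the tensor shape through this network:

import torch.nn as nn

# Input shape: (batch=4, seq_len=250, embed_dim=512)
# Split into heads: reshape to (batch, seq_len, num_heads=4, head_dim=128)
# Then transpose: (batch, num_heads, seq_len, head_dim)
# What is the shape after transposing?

Input shape: (4, 250, 512)
  -> after reshape: (4, 250, 4, 128)
Output shape: (4, 4, 250, 128)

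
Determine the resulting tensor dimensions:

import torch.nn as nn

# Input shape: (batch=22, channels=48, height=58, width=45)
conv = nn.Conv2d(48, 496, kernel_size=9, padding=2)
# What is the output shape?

Input shape: (22, 48, 58, 45)
Output shape: (22, 496, 54, 41)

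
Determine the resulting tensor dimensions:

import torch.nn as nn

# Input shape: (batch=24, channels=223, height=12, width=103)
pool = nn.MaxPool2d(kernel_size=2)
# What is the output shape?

Input shape: (24, 223, 12, 103)
Output shape: (24, 223, 6, 51)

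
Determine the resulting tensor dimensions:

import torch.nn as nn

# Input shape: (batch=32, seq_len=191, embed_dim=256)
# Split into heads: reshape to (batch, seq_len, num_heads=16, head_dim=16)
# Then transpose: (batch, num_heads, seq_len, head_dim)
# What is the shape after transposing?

Input shape: (32, 191, 256)
  -> after reshape: (32, 191, 16, 16)
Output shape: (32, 16, 191, 16)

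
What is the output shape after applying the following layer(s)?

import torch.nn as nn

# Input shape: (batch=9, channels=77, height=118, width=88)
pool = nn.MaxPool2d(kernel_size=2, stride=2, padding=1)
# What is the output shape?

Input shape: (9, 77, 118, 88)
Output shape: (9, 77, 60, 45)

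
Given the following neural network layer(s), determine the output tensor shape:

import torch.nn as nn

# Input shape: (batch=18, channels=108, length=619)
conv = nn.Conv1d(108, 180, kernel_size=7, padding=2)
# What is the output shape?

Input shape: (18, 108, 619)
Output shape: (18, 180, 617)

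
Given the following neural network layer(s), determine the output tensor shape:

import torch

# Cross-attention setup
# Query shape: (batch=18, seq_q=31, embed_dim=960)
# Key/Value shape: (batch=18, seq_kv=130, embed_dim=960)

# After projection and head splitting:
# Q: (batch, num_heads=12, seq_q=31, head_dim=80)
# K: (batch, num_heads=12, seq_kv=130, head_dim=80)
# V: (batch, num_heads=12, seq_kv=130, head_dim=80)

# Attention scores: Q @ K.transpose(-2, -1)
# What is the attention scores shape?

Input shape: (18, 31, 960)
Output shape: (18, 12, 31, 130)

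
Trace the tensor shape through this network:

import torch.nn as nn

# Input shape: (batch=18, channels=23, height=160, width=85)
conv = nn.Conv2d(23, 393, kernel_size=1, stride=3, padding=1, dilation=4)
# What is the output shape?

Input shape: (18, 23, 160, 85)
Output shape: (18, 393, 54, 29)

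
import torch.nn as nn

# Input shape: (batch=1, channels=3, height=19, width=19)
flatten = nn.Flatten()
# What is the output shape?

Input shape: (1, 3, 19, 19)
Output shape: (1, 1083)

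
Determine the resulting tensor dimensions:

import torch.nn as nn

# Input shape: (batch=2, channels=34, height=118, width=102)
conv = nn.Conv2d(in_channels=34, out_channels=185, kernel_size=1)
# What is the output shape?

Input shape: (2, 34, 118, 102)
Output shape: (2, 185, 118, 102)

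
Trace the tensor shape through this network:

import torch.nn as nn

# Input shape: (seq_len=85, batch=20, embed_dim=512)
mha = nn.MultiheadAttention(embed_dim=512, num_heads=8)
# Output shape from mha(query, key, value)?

Input shape: (85, 20, 512)
Output shape: (85, 20, 512)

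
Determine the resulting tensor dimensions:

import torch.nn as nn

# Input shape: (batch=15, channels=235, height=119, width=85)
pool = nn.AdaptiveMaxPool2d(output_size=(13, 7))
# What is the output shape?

Input shape: (15, 235, 119, 85)
Output shape: (15, 235, 13, 7)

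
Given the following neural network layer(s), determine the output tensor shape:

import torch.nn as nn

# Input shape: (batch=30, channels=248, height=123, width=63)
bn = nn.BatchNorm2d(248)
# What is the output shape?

Input shape: (30, 248, 123, 63)
Output shape: (30, 248, 123, 63)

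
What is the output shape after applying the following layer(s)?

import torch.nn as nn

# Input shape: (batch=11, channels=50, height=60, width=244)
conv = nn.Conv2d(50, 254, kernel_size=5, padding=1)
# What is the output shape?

Input shape: (11, 50, 60, 244)
Output shape: (11, 254, 58, 242)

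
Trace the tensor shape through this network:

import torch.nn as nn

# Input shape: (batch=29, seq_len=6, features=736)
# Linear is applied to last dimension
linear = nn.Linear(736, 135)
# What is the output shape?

Input shape: (29, 6, 736)
Output shape: (29, 6, 135)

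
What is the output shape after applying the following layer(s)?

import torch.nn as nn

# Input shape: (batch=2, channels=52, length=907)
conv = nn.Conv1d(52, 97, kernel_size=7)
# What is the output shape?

Input shape: (2, 52, 907)
Output shape: (2, 97, 901)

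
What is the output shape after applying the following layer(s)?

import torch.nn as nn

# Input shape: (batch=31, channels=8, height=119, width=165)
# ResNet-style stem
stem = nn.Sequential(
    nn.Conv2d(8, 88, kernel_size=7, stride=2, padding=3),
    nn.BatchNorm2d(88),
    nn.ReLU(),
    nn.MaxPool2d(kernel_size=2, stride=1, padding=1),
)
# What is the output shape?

Input shape: (31, 8, 119, 165)
  -> after Conv2d 7x7 stride=2: (31, 88, 60, 83)
Output shape: (31, 88, 61, 84)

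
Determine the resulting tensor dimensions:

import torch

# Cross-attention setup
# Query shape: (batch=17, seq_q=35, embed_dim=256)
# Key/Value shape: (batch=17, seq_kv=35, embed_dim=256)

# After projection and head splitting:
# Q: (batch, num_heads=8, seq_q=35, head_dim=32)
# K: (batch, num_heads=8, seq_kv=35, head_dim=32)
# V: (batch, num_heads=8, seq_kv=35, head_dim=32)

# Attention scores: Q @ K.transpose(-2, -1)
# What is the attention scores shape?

Input shape: (17, 35, 256)
Output shape: (17, 8, 35, 35)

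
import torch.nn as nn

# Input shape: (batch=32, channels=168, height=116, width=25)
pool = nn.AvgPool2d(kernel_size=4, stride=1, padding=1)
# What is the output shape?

Input shape: (32, 168, 116, 25)
Output shape: (32, 168, 115, 24)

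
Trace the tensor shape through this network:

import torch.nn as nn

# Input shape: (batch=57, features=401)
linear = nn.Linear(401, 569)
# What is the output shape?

Input shape: (57, 401)
Output shape: (57, 569)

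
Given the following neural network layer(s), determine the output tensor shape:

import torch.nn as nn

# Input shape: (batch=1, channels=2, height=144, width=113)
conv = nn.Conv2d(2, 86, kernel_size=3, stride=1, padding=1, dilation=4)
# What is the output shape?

Input shape: (1, 2, 144, 113)
Output shape: (1, 86, 138, 107)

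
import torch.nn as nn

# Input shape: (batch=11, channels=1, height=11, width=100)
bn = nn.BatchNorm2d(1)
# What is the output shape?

Input shape: (11, 1, 11, 100)
Output shape: (11, 1, 11, 100)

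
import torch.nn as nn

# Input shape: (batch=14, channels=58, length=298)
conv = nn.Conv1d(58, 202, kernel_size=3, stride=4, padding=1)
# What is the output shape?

Input shape: (14, 58, 298)
Output shape: (14, 202, 75)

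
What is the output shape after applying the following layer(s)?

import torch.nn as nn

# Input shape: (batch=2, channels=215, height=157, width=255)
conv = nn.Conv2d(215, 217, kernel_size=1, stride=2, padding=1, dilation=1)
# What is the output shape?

Input shape: (2, 215, 157, 255)
Output shape: (2, 217, 80, 129)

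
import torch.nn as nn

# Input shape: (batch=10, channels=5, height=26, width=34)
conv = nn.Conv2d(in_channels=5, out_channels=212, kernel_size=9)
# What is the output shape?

Input shape: (10, 5, 26, 34)
Output shape: (10, 212, 18, 26)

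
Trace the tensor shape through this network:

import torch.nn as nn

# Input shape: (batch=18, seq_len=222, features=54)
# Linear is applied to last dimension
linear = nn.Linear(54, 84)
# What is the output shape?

Input shape: (18, 222, 54)
Output shape: (18, 222, 84)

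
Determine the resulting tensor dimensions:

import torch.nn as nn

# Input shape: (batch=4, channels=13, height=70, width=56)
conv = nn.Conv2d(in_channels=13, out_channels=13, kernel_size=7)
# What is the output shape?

Input shape: (4, 13, 70, 56)
Output shape: (4, 13, 64, 50)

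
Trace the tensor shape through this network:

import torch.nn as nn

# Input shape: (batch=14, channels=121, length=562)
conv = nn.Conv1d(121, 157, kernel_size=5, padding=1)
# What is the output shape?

Input shape: (14, 121, 562)
Output shape: (14, 157, 560)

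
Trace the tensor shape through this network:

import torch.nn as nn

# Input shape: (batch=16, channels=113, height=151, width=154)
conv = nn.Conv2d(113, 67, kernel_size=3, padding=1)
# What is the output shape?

Input shape: (16, 113, 151, 154)
Output shape: (16, 67, 151, 154)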